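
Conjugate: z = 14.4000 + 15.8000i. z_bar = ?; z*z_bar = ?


z_bar = 14.4000 - 15.8000i
z*z_bar = 14.4^2 + 15.8^2 = 207.36 + 249.64 = 457

z_bar = 14.4000 - 15.8000i, z*z_bar = 457


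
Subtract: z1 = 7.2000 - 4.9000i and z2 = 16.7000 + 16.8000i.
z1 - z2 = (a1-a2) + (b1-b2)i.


Real: 7.2 - 16.7 = -9.5
Imag: -4.9 - 16.8 = -21.7

-9.5000 - 21.7000i


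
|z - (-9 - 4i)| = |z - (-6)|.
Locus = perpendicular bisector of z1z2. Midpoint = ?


Equal distances means the locus is the perpendicular bisector of z1 and z2.
Midpoint = ((-9+(-6))/2, (-4+0)/2) = (-7.5000, -2.0000)

Perpendicular bisector through (-7.5000, -2.0000)


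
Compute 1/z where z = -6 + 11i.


|z|^2 = 36+121 = 157
1/z = (-6 - 11i)/157

1/z = -0.0382 - 0.0701i


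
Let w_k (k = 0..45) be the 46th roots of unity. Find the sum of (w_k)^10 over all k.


The roots are w_k = w^k with w = e^(2*pi*i/46), and (w^k)^10 = (w^10)^k.
So S = 1 + u + u^2 + ... + u^(45) with u = w^10.
10 = 0*46 + 10, so 10 is not a multiple of 46: u = w^10 ≠ 1 (w is a primitive 46th root), while u^46 = (w^46)^10 = 1.
Geometric series: S = (1 - u^46)/(1 - u) = (1 - 1)/(1 - u) = 0

S = 0


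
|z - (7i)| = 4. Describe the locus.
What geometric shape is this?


|z - z0| = r is a circle with center z0 and radius r.
Center = (0, 7), radius = 4

Circle with center (0, 7) and radius 4


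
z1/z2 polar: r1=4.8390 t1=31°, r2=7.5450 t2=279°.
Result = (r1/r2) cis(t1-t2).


r = 4.8390 / 7.5450 = 0.6414
theta = 31° - 279° = -248° = 112° (mod 360)

0.6414 cis(112°)


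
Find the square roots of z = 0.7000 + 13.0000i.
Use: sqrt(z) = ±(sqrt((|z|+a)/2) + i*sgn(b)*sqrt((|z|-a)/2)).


|z| = sqrt(0.49+169) = 13.0188
sqrt((|z|+a)/2) = sqrt((13.0188+0.7)/2) = sqrt(6.8594) = 2.6190
sqrt((|z|-a)/2) = sqrt((13.0188-0.7)/2) = sqrt(6.1594) = 2.4818

±(2.6190 + 2.4818i) i.e. 2.6190 + 2.4818i and -2.6190 - 2.4818i


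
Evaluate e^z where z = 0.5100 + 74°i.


e^0.5100 = 1.6653
cos(74°) = 0.2756
sin(74°) = 0.96126
Real = 1.6653*0.2756 = 0.4590
Imag = 1.6653*0.96126 = 1.6008

0.4590 + 1.6008i


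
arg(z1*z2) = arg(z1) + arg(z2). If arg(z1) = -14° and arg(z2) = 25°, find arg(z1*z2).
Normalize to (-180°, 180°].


arg(z1*z2) = -14° + 25° = 11°
Normalized to (-180°, 180°]: 11°

11°


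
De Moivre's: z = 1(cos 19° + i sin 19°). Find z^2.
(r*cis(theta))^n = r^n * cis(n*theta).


r^2 = 1^2 = 1
n*theta = 2*19° = 38° = 38° (mod 360)
a = 1*cos(38°) = 0.7880
b = 1*sin(38°) = 0.6157

1 cis(38°) = 0.7880 + 0.6157i


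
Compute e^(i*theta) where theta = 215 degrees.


cos(215°) = -0.8192
sin(215°) = -0.5736

e^(i*215°) = -0.8192 - 0.5736i


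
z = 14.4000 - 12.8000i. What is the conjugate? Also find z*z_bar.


z_bar = 14.4000 + 12.8000i
z*z_bar = 14.4^2 + (-12.8)^2 = 207.36 + 163.84 = 371.2

z_bar = 14.4000 + 12.8000i, z*z_bar = 371.2


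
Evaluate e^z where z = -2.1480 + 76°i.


e^-2.1480 = 0.11672
cos(76°) = 0.2419
sin(76°) = 0.9703
Real = 0.11672*0.2419 = 0.0282
Imag = 0.11672*0.9703 = 0.1133

0.0282 + 0.1133i


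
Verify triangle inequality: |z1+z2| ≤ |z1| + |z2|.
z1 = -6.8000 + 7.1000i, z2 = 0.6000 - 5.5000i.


|z1| = sqrt((-6.8)^2 + 7.1^2) = sqrt(96.65) = 9.8311
|z2| = sqrt(0.6^2 + (-5.5)^2) = sqrt(30.61) = 5.5326
z1+z2 = -6.2000 + 1.6000i
|z1+z2| = sqrt(41) = 6.4031
|z1|+|z2| = 9.8311 + 5.5326 = 15.3637

|z1+z2| = 6.4031 ≤ |z1|+|z2| = 15.3637 (verified)


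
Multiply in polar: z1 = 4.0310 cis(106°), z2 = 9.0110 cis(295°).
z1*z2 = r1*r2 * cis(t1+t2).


r = 4.0310 * 9.0110 = 36.3233
theta = 106° + 295° = 401° = 41° (mod 360)

36.3233 cis(41°)


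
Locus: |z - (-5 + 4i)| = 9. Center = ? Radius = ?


|z - z0| = r is a circle with center z0 and radius r.
Center = (-5, 4), radius = 9

Circle with center (-5, 4) and radius 9


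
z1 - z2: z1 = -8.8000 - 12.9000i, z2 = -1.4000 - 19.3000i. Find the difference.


Real: -8.8 + 1.4 = -7.4
Imag: -12.9 + 19.3 = 6.4

-7.4000 + 6.4000i


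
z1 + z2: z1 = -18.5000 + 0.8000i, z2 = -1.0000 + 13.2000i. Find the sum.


Real: -18.5 - 1 = -19.5
Imag: 0.8 + 13.2 = 14

-19.5000 + 14.0000i


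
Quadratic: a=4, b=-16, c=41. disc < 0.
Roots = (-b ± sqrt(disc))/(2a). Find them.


disc = (-16)^2 - 4*4*41 = 256 - 656 = -400
sqrt(|disc|) = sqrt(400) = 20.0000
Real part = 16/(2*4) = 2.0000
Imag part = 20.0000/(2*4) = 2.5000

2.0000 ± 2.5000i


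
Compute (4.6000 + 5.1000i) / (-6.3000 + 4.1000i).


Conjugate of z2 = -6.3000 - 4.1000i
Numerator: (4.6000 + 5.1000i)(-6.3000 - 4.1000i) = -8.0700 - 50.9900i
Denominator: (-6.3)^2 + 4.1^2 = 56.5
Result = (-8.0700 - 50.9900i)/56.5

-0.1428 - 0.9025i


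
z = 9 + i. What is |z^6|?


|z| = sqrt(81+1) = sqrt(82) = 9.0554
|z^6| = |z|^6 = (sqrt(82))^6 = 82^3 = 551368

|z^6| = 551368


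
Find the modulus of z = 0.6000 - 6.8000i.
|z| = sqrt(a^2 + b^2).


|z| = sqrt(0.6^2 + (-6.8)^2) = sqrt(0.36 + 46.24) = sqrt(46.6) = 6.8264

|z| = 6.8264


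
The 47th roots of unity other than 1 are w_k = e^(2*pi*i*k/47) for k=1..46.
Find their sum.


With w = e^(2*pi*i/47), all 47 of the 47th roots of unity w^0 = 1, w, ..., w^(46) sum to 0: 1 + w + ... + w^(46) = (1 - w^47)/(1 - w) = 0 since w^47 = 1, w ≠ 1.
Removing the root 1: w + w^2 + ... + w^(46) = 0 - 1 = -1

Sum = -1


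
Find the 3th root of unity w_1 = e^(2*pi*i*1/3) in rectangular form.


Angle = 360*1/3 = 120°
a = cos(120°) = -0.5000
b = sin(120°) = 0.8660

-0.5000 + 0.8660i


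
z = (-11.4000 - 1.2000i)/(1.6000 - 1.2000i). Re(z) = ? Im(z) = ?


Multiply by conjugate: (-11.4000 - 1.2000i)(1.6000 + 1.2000i) / (1.6^2 + (-1.2)^2)
Numerator real = -11.4*1.6 - (1.2)*(-1.2) = -16.8
Numerator imag = -1.2*1.6 - (-11.4)*(-1.2) = -15.6
Denominator = 4
Re(z) = -16.8/4 = -4.2000
Im(z) = -15.6/4 = -3.9000

Re(z) = -4.2000, Im(z) = -3.9000


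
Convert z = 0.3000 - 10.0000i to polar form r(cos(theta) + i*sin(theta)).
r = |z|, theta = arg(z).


r = sqrt(0.09+100) = sqrt(100.09) = 10.0045
theta = atan2(-10, 0.3) = -88.2816 degrees

r = 10.0045, theta = -88.2816 degrees


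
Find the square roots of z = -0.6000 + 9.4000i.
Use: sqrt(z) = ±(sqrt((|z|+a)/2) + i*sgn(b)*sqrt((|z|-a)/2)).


|z| = sqrt(0.36+88.36) = 9.4191
sqrt((|z|+a)/2) = sqrt((9.4191+(-0.6))/2) = sqrt(4.4096) = 2.0999
sqrt((|z|-a)/2) = sqrt((9.4191-(-0.6))/2) = sqrt(5.0096) = 2.2382

±(2.0999 + 2.2382i) i.e. 2.0999 + 2.2382i and -2.0999 - 2.2382i


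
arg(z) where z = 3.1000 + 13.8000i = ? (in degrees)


Re = 3.1, Im = 13.8
arg = atan2(13.8, 3.1) = 77.3394 degrees

arg(z) = 77.3394 degrees


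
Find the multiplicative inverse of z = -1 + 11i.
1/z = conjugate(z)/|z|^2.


|z|^2 = 1+121 = 122
1/z = (-1 - 11i)/122

1/z = -0.0082 - 0.0902i


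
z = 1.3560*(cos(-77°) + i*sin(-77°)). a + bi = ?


a = 1.3560*cos(-77°) = 1.3560*0.22495 = 0.3050
b = 1.3560*sin(-77°) = 1.3560*(-0.97437) = -1.3212

0.3050 - 1.3212i


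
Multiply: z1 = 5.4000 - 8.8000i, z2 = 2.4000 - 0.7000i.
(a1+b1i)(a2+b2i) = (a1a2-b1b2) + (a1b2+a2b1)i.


Real = 5.4*2.4 - (-8.8)*(-0.7) = 12.96 - 6.16 = 6.8
Imag = 5.4*(-0.7) + 2.4*(-8.8) = -3.78 - (21.12) = -24.9

6.8000 - 24.9000i


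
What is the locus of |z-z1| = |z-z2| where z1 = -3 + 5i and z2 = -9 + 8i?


Equal distances means the locus is the perpendicular bisector of z1 and z2.
Midpoint = ((-3+(-9))/2, (5+8)/2) = (-6.0000, 6.5000)

Perpendicular bisector through (-6.0000, 6.5000)


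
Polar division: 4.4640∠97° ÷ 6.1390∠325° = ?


r = 4.4640 / 6.1390 = 0.7272
theta = 97° - 325° = -228° = 132° (mod 360)

0.7272 cis(132°)


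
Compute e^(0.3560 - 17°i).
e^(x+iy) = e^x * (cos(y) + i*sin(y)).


e^0.3560 = 1.4276
cos(-17°) = 0.9563
sin(-17°) = -0.2924
Real = 1.4276*0.9563 = 1.3652
Imag = 1.4276*(-0.2924) = -0.4174

1.3652 - 0.4174i


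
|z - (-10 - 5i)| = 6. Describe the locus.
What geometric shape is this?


|z - z0| = r is a circle with center z0 and radius r.
Center = (-10, -5), radius = 6

Circle with center (-10, -5) and radius 6


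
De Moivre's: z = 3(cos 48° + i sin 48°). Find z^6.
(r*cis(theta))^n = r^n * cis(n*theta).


r^6 = 3^6 = 729
n*theta = 6*48° = 288° = 288° (mod 360)
a = 729*cos(288°) = 225.2734
b = 729*sin(288°) = -693.3202

729 cis(288°) = 225.2734 - 693.3202i


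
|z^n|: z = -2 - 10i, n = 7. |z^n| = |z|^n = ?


|z| = sqrt(4+100) = sqrt(104) = 10.1980
|z^7| = |z|^7 = (sqrt(104))^7 = 104^3 * sqrt(104) = 1124864*sqrt(104)

|z^7| = 1124864*sqrt(104) ≈ 11471406.9723


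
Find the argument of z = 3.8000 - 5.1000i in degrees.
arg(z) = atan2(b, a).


Re = 3.8, Im = -5.1
arg = atan2(-5.1, 3.8) = -53.3103 degrees

arg(z) = -53.3103 degrees


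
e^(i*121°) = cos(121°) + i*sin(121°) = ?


cos(121°) = -0.5150
sin(121°) = 0.8572

e^(i*121°) = -0.5150 + 0.8572i


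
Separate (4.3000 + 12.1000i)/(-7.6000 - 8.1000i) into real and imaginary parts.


Multiply by conjugate: (4.3000 + 12.1000i)(-7.6000 + 8.1000i) / ((-7.6)^2 + (-8.1)^2)
Numerator real = 4.3*(-7.6) + 12.1*(-8.1) = -130.69
Numerator imag = 12.1*(-7.6) - 4.3*(-8.1) = -57.13
Denominator = 123.37
Re(z) = -130.69/123.37 = -1.0593
Im(z) = -57.13/123.37 = -0.4631

Re(z) = -1.0593, Im(z) = -0.4631


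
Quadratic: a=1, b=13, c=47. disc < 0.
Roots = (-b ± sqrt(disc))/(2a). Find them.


disc = 13^2 - 4*1*47 = 169 - 188 = -19
sqrt(|disc|) = sqrt(19) = 4.3589
Real part = -13/(2*1) = -6.5000
Imag part = 4.3589/(2*1) = 2.1794

-6.5000 ± 2.1794i


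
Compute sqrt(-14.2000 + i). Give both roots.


|z| = sqrt(201.64+1) = 14.2352
sqrt((|z|+a)/2) = sqrt((14.2352+(-14.2))/2) = sqrt(0.0176) = 0.1326
sqrt((|z|-a)/2) = sqrt((14.2352-(-14.2))/2) = sqrt(14.2176) = 3.7706

±(0.1326 + 3.7706i) i.e. 0.1326 + 3.7706i and -0.1326 - 3.7706i


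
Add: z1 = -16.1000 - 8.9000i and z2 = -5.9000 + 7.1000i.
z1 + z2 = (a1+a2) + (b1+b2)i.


Real: -16.1 - 5.9 = -22
Imag: -8.9 + 7.1 = -1.8

-22.0000 - 1.8000i


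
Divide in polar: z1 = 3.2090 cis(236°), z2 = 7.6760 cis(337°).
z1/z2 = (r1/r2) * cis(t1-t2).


r = 3.2090 / 7.6760 = 0.4181
theta = 236° - 337° = -101° = 259° (mod 360)

0.4181 cis(259°)


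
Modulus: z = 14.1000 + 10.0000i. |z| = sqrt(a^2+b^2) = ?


|z| = sqrt(14.1^2 + 10^2) = sqrt(198.81 + 100) = sqrt(298.81) = 17.2861

|z| = 17.2861


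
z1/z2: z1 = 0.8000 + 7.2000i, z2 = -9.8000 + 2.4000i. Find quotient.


Conjugate of z2 = -9.8000 - 2.4000i
Numerator: (0.8000 + 7.2000i)(-9.8000 - 2.4000i) = 9.4400 - 72.4800i
Denominator: (-9.8)^2 + 2.4^2 = 101.8
Result = (9.4400 - 72.4800i)/101.8

0.0927 - 0.7120i


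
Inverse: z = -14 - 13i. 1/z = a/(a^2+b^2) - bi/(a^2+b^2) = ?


|z|^2 = 196+169 = 365
1/z = (-14 + 13i)/365

1/z = -0.0384 + 0.0356i


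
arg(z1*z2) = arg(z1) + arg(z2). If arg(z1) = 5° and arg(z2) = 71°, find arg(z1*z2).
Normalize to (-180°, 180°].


arg(z1*z2) = 5° + 71° = 76°
Normalized to (-180°, 180°]: 76°

76°


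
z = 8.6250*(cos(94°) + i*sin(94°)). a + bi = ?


a = 8.6250*cos(94°) = 8.6250*(-0.069756) = -0.6016
b = 8.6250*sin(94°) = 8.6250*0.99756 = 8.6040

-0.6016 + 8.6040i


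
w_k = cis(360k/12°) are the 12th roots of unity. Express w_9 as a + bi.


Angle = 360*9/12 = 270°
a = cos(270°) = 0
b = sin(270°) = -1.0000

0 - 1.0000i


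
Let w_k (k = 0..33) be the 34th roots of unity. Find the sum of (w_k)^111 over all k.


The roots are w_k = w^k with w = e^(2*pi*i/34), and (w^k)^111 = (w^111)^k.
So S = 1 + u + u^2 + ... + u^(33) with u = w^111.
111 = 3*34 + 9, so 111 is not a multiple of 34: u = (w^34)^3 * w^9 = w^9 ≠ 1 (w is a primitive 34th root), while u^34 = (w^34)^111 = 1.
Geometric series: S = (1 - u^34)/(1 - u) = (1 - 1)/(1 - u) = 0

S = 0


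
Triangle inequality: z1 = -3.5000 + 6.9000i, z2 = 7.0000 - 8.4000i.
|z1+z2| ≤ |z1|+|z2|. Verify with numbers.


|z1| = sqrt((-3.5)^2 + 6.9^2) = sqrt(59.86) = 7.7369
|z2| = sqrt(7^2 + (-8.4)^2) = sqrt(119.56) = 10.9343
z1+z2 = 3.5000 - 1.5000i
|z1+z2| = sqrt(14.5) = 3.8079
|z1|+|z2| = 7.7369 + 10.9343 = 18.6712

|z1+z2| = 3.8079 ≤ |z1|+|z2| = 18.6712 (verified)


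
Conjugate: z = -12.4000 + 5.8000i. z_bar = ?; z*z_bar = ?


z_bar = -12.4000 - 5.8000i
z*z_bar = (-12.4)^2 + 5.8^2 = 153.76 + 33.64 = 187.4

z_bar = -12.4000 - 5.8000i, z*z_bar = 187.4


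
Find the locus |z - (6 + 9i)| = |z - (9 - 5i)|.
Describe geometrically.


Equal distances means the locus is the perpendicular bisector of z1 and z2.
Midpoint = ((6+9)/2, (9+(-5))/2) = (7.5000, 2.0000)

Perpendicular bisector through (7.5000, 2.0000)


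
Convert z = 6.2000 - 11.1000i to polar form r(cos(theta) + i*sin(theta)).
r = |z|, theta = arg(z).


r = sqrt(38.44+123.21) = sqrt(161.65) = 12.7142
theta = atan2(-11.1, 6.2) = -60.8141 degrees

r = 12.7142, theta = -60.8141 degrees


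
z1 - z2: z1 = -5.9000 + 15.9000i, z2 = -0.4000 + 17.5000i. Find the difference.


Real: -5.9 + 0.4 = -5.5
Imag: 15.9 - 17.5 = -1.6

-5.5000 - 1.6000i


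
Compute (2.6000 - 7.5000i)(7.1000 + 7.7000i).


Real = 2.6*7.1 - (-7.5)*7.7 = 18.46 - (-57.75) = 76.21
Imag = 2.6*7.7 + 7.1*(-7.5) = 20.02 - (53.25) = -33.23

76.2100 - 33.2300i


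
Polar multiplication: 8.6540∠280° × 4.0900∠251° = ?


r = 8.6540 * 4.0900 = 35.3949
theta = 280° + 251° = 531° = 171° (mod 360)

35.3949 cis(171°)


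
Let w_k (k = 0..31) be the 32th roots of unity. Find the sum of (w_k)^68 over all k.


The roots are w_k = w^k with w = e^(2*pi*i/32), and (w^k)^68 = (w^68)^k.
So S = 1 + u + u^2 + ... + u^(31) with u = w^68.
68 = 2*32 + 4, so 68 is not a multiple of 32: u = (w^32)^2 * w^4 = w^4 ≠ 1 (w is a primitive 32th root), while u^32 = (w^32)^68 = 1.
Geometric series: S = (1 - u^32)/(1 - u) = (1 - 1)/(1 - u) = 0

S = 0


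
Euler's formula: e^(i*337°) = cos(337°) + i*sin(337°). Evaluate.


cos(337°) = 0.9205
sin(337°) = -0.3907

e^(i*337°) = 0.9205 - 0.3907i


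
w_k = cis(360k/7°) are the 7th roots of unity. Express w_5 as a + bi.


Angle = 360*5/7 = 257.1429°
a = cos(257.1429°) = -0.2225
b = sin(257.1429°) = -0.9749

-0.2225 - 0.9749i


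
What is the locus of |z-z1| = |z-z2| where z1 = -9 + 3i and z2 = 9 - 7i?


Equal distances means the locus is the perpendicular bisector of z1 and z2.
Midpoint = ((-9+9)/2, (3+(-7))/2) = (0, -2.0000)

Perpendicular bisector through (0, -2.0000)


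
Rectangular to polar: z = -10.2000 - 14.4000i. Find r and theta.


r = sqrt(104.04+207.36) = sqrt(311.4) = 17.6465
theta = atan2(-14.4, -10.2) = -125.3112 degrees

r = 17.6465, theta = -125.3112 degrees


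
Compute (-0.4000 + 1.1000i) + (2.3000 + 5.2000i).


Real: -0.4 + 2.3 = 1.9
Imag: 1.1 + 5.2 = 6.3

1.9000 + 6.3000i


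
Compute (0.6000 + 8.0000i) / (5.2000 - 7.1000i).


Conjugate of z2 = 5.2000 + 7.1000i
Numerator: (0.6000 + 8.0000i)(5.2000 + 7.1000i) = -53.6800 + 45.8600i
Denominator: 5.2^2 + (-7.1)^2 = 77.45
Result = (-53.6800 + 45.8600i)/77.45

-0.6931 + 0.5921i


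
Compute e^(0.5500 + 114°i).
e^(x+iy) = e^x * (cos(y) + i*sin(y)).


e^0.5500 = 1.7333
cos(114°) = -0.40674
sin(114°) = 0.9135
Real = 1.7333*(-0.40674) = -0.7050
Imag = 1.7333*0.9135 = 1.5834

-0.7050 + 1.5834i


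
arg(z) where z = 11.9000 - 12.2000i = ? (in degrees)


Re = 11.9, Im = -12.2
arg = atan2(-12.2, 11.9) = -45.7132 degrees

arg(z) = -45.7132 degrees


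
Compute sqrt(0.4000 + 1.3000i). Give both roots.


|z| = sqrt(0.16+1.69) = 1.3601
sqrt((|z|+a)/2) = sqrt((1.3601+0.4)/2) = sqrt(0.8801) = 0.9381
sqrt((|z|-a)/2) = sqrt((1.3601-0.4)/2) = sqrt(0.4801) = 0.6929

±(0.9381 + 0.6929i) i.e. 0.9381 + 0.6929i and -0.9381 - 0.6929i


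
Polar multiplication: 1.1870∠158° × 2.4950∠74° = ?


r = 1.1870 * 2.4950 = 2.9616
theta = 158° + 74° = 232° = 232° (mod 360)

2.9616 cis(232°)


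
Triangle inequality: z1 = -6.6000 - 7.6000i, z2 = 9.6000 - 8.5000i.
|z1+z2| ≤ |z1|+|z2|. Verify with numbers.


|z1| = sqrt((-6.6)^2 + (-7.6)^2) = sqrt(101.32) = 10.0658
|z2| = sqrt(9.6^2 + (-8.5)^2) = sqrt(164.41) = 12.8222
z1+z2 = 3.0000 - 16.1000i
|z1+z2| = sqrt(268.21) = 16.3771
|z1|+|z2| = 10.0658 + 12.8222 = 22.8880

|z1+z2| = 16.3771 ≤ |z1|+|z2| = 22.8880 (verified)


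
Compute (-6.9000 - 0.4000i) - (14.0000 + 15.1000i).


Real: -6.9 - 14 = -20.9
Imag: -0.4 - 15.1 = -15.5

-20.9000 - 15.5000i


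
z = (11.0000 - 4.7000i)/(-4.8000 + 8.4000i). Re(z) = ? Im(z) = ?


Multiply by conjugate: (11.0000 - 4.7000i)(-4.8000 - 8.4000i) / ((-4.8)^2 + 8.4^2)
Numerator real = 11*(-4.8) - (4.7)*8.4 = -92.28
Numerator imag = -4.7*(-4.8) - 11*8.4 = -69.84
Denominator = 93.6
Re(z) = -92.28/93.6 = -0.9859
Im(z) = -69.84/93.6 = -0.7462

Re(z) = -0.9859, Im(z) = -0.7462


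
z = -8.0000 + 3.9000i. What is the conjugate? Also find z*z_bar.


z_bar = -8.0000 - 3.9000i
z*z_bar = (-8)^2 + 3.9^2 = 64 + 15.21 = 79.21

z_bar = -8.0000 - 3.9000i, z*z_bar = 79.21


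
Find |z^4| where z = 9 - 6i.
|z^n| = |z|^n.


|z| = sqrt(81+36) = sqrt(117) = 10.8167
|z^4| = |z|^4 = (sqrt(117))^4 = 117^2 = 13689

|z^4| = 13689


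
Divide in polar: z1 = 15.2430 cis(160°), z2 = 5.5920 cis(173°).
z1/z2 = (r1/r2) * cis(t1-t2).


r = 15.2430 / 5.5920 = 2.7259
theta = 160° - 173° = -13° = 347° (mod 360)

2.7259 cis(347°)


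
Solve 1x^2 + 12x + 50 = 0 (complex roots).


disc = 12^2 - 4*1*50 = 144 - 200 = -56
sqrt(|disc|) = sqrt(56) = 7.4833
Real part = -12/(2*1) = -6.0000
Imag part = 7.4833/(2*1) = 3.7417

-6.0000 ± 3.7417i


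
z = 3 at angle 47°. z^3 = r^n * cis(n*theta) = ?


r^3 = 3^3 = 27
n*theta = 3*47° = 141° = 141° (mod 360)
a = 27*cos(141°) = -20.9829
b = 27*sin(141°) = 16.9917

27 cis(141°) = -20.9829 + 16.9917i


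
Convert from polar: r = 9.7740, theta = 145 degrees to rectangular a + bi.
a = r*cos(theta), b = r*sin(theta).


a = 9.7740*cos(145°) = 9.7740*(-0.81915) = -8.0064
b = 9.7740*sin(145°) = 9.7740*0.573576 = 5.6061

-8.0064 + 5.6061i


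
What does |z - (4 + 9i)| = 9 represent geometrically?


|z - z0| = r is a circle with center z0 and radius r.
Center = (4, 9), radius = 9

Circle with center (4, 9) and radius 9


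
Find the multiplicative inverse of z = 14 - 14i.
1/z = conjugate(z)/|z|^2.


|z|^2 = 196+196 = 392
1/z = (14 + 14i)/392

1/z = 0.0357 + 0.0357i


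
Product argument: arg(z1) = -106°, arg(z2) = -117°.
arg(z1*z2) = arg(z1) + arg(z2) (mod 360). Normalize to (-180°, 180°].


arg(z1*z2) = -106° - 117° = -223°
Normalized to (-180°, 180°]: 137°

137°


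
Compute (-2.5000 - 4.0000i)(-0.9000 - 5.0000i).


Real = -2.5*(-0.9) - (-4)*(-5) = 2.25 - 20 = -17.75
Imag = -2.5*(-5) - (0.9)*(-4) = 12.5 + 3.6 = 16.1

-17.7500 + 16.1000i


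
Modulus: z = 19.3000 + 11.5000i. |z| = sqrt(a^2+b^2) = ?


|z| = sqrt(19.3^2 + 11.5^2) = sqrt(372.49 + 132.25) = sqrt(504.74) = 22.4664

|z| = 22.4664


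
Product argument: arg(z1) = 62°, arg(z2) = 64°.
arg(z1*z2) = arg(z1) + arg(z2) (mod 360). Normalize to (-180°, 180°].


arg(z1*z2) = 62° + 64° = 126°
Normalized to (-180°, 180°]: 126°

126°


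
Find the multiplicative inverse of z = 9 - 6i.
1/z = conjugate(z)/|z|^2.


|z|^2 = 81+36 = 117
1/z = (9 + 6i)/117

1/z = 0.0769 + 0.0513i


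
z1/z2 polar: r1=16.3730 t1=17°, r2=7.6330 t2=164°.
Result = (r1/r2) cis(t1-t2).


r = 16.3730 / 7.6330 = 2.1450
theta = 17° - 164° = -147° = 213° (mod 360)

2.1450 cis(213°)


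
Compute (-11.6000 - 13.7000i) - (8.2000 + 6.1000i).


Real: -11.6 - 8.2 = -19.8
Imag: -13.7 - 6.1 = -19.8

-19.8000 - 19.8000i


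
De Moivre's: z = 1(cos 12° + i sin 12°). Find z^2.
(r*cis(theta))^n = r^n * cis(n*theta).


r^2 = 1^2 = 1
n*theta = 2*12° = 24° = 24° (mod 360)
a = 1*cos(24°) = 0.9135
b = 1*sin(24°) = 0.4067

1 cis(24°) = 0.9135 + 0.4067i


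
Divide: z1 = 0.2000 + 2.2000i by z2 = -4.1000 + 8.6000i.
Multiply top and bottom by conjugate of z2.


Conjugate of z2 = -4.1000 - 8.6000i
Numerator: (0.2000 + 2.2000i)(-4.1000 - 8.6000i) = 18.1000 - 10.7400i
Denominator: (-4.1)^2 + 8.6^2 = 90.77
Result = (18.1000 - 10.7400i)/90.77

0.1994 - 0.1183i


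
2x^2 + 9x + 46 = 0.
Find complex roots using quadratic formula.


disc = 9^2 - 4*2*46 = 81 - 368 = -287
sqrt(|disc|) = sqrt(287) = 16.9411
Real part = -9/(2*2) = -2.2500
Imag part = 16.9411/(2*2) = 4.2353

-2.2500 ± 4.2353i


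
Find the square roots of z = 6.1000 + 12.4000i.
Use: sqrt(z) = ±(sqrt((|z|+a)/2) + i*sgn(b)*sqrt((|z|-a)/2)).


|z| = sqrt(37.21+153.76) = 13.8192
sqrt((|z|+a)/2) = sqrt((13.8192+6.1)/2) = sqrt(9.9596) = 3.1559
sqrt((|z|-a)/2) = sqrt((13.8192-6.1)/2) = sqrt(3.8596) = 1.9646

±(3.1559 + 1.9646i) i.e. 3.1559 + 1.9646i and -3.1559 - 1.9646i


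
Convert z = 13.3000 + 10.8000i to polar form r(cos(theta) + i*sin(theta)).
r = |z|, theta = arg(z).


r = sqrt(176.89+116.64) = sqrt(293.53) = 17.1327
theta = atan2(10.8, 13.3) = 39.0776 degrees

r = 17.1327, theta = 39.0776 degrees


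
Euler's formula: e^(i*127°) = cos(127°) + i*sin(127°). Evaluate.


cos(127°) = -0.6018
sin(127°) = 0.7986

e^(i*127°) = -0.6018 + 0.7986i


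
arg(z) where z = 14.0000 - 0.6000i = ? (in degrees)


Re = 14, Im = -0.6
arg = atan2(-0.6, 14) = -2.4540 degrees

arg(z) = -2.4540 degrees


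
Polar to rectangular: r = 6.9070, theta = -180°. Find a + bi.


a = 6.9070*cos(-180°) = 6.9070*(-1) = -6.9070
b = 6.9070*sin(-180°) = 6.9070*0 = 0

-6.9070 + 0i


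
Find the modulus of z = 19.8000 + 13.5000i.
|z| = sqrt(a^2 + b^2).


|z| = sqrt(19.8^2 + 13.5^2) = sqrt(392.04 + 182.25) = sqrt(574.29) = 23.9643

|z| = 23.9643


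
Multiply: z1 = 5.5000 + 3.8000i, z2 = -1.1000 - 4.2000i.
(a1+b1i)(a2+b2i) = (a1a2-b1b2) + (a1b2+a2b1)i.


Real = 5.5*(-1.1) - 3.8*(-4.2) = -6.05 - (-15.96) = 9.91
Imag = 5.5*(-4.2) - (1.1)*3.8 = -23.1 - (4.18) = -27.28

9.9100 - 27.2800i


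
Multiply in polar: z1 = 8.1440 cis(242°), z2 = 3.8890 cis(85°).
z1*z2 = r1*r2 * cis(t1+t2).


r = 8.1440 * 3.8890 = 31.6720
theta = 242° + 85° = 327° = 327° (mod 360)

31.6720 cis(327°)


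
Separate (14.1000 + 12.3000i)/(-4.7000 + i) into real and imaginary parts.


Multiply by conjugate: (14.1000 + 12.3000i)(-4.7000 - i) / ((-4.7)^2 + 1^2)
Numerator real = 14.1*(-4.7) + 12.3*1 = -53.97
Numerator imag = 12.3*(-4.7) - 14.1*1 = -71.91
Denominator = 23.09
Re(z) = -53.97/23.09 = -2.3374
Im(z) = -71.91/23.09 = -3.1143

Re(z) = -2.3374, Im(z) = -3.1143


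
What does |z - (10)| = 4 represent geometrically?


|z - z0| = r is a circle with center z0 and radius r.
Center = (10, 0), radius = 4

Circle with center (10, 0) and radius 4


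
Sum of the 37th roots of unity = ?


The sum of all 37th roots of unity is 0.
Geometric series: (1 - w^37)/(1 - w) = (1-1)/(1-w) = 0 since w^37 = 1, w ≠ 1.
Alternatively: coefficient of z^36 in z^37 - 1 is 0.

0


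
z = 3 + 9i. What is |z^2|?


|z| = sqrt(9+81) = sqrt(90) = 9.4868
|z^2| = |z|^2 = (sqrt(90))^2 = 90

|z^2| = 90


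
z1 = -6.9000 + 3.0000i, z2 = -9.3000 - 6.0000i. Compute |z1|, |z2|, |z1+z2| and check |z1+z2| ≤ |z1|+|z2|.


|z1| = sqrt((-6.9)^2 + 3^2) = sqrt(56.61) = 7.5240
|z2| = sqrt((-9.3)^2 + (-6)^2) = sqrt(122.49) = 11.0675
z1+z2 = -16.2000 - 3.0000i
|z1+z2| = sqrt(271.44) = 16.4754
|z1|+|z2| = 7.5240 + 11.0675 = 18.5915

|z1+z2| = 16.4754 ≤ |z1|+|z2| = 18.5915 (verified)


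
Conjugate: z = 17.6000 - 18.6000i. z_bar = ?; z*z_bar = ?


z_bar = 17.6000 + 18.6000i
z*z_bar = 17.6^2 + (-18.6)^2 = 309.76 + 345.96 = 655.72

z_bar = 17.6000 + 18.6000i, z*z_bar = 655.72


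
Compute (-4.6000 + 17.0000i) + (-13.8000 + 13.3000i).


Real: -4.6 - 13.8 = -18.4
Imag: 17 + 13.3 = 30.3

-18.4000 + 30.3000i


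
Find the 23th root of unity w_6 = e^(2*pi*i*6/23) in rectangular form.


Angle = 360*6/23 = 93.913°
a = cos(93.913°) = -0.0682
b = sin(93.913°) = 0.9977

-0.0682 + 0.9977i


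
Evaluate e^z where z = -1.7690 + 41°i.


e^-1.7690 = 0.1705
cos(41°) = 0.7547
sin(41°) = 0.6561
Real = 0.1705*0.7547 = 0.1287
Imag = 0.1705*0.6561 = 0.1119

0.1287 + 0.1119i


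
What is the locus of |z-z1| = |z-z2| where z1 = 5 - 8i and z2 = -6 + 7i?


Equal distances means the locus is the perpendicular bisector of z1 and z2.
Midpoint = ((5+(-6))/2, (-8+7)/2) = (-0.5000, -0.5000)

Perpendicular bisector through (-0.5000, -0.5000)


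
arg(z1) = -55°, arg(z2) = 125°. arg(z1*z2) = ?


arg(z1*z2) = -55° + 125° = 70°
Normalized to (-180°, 180°]: 70°

70°


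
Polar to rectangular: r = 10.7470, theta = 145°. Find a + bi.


a = 10.7470*cos(145°) = 10.7470*(-0.81915) = -8.8034
b = 10.7470*sin(145°) = 10.7470*0.573576 = 6.1642

-8.8034 + 6.1642i


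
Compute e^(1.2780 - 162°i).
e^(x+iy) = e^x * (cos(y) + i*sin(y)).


e^1.2780 = 3.5895
cos(-162°) = -0.95106
sin(-162°) = -0.309
Real = 3.5895*(-0.95106) = -3.4138
Imag = 3.5895*(-0.309) = -1.1092

-3.4138 - 1.1092i


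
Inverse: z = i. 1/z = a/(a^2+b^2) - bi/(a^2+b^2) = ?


|z|^2 = 0+1 = 1
1/z = (0 - 1i)/1

1/z = 0 - 1.0000i


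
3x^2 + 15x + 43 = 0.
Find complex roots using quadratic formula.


disc = 15^2 - 4*3*43 = 225 - 516 = -291
sqrt(|disc|) = sqrt(291) = 17.0587
Real part = -15/(2*3) = -2.5000
Imag part = 17.0587/(2*3) = 2.8431

-2.5000 ± 2.8431i


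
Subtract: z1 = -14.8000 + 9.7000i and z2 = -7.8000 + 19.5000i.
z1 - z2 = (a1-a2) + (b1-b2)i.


Real: -14.8 + 7.8 = -7
Imag: 9.7 - 19.5 = -9.8

-7.0000 - 9.8000i


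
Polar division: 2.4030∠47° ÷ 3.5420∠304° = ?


r = 2.4030 / 3.5420 = 0.6784
theta = 47° - 304° = -257° = 103° (mod 360)

0.6784 cis(103°)


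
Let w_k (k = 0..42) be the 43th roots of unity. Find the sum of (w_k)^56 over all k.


The roots are w_k = w^k with w = e^(2*pi*i/43), and (w^k)^56 = (w^56)^k.
So S = 1 + u + u^2 + ... + u^(42) with u = w^56.
56 = 1*43 + 13, so 56 is not a multiple of 43: u = (w^43)^1 * w^13 = w^13 ≠ 1 (w is a primitive 43th root), while u^43 = (w^43)^56 = 1.
Geometric series: S = (1 - u^43)/(1 - u) = (1 - 1)/(1 - u) = 0

S = 0


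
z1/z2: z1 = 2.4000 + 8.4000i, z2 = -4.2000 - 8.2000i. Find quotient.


Conjugate of z2 = -4.2000 + 8.2000i
Numerator: (2.4000 + 8.4000i)(-4.2000 + 8.2000i) = -78.9600 - 15.6000i
Denominator: (-4.2)^2 + (-8.2)^2 = 84.88
Result = (-78.9600 - 15.6000i)/84.88

-0.9303 - 0.1838i


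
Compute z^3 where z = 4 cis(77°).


r^3 = 4^3 = 64
n*theta = 3*77° = 231° = 231° (mod 360)
a = 64*cos(231°) = -40.2765
b = 64*sin(231°) = -49.7373

64 cis(231°) = -40.2765 - 49.7373i


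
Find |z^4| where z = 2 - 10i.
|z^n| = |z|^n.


|z| = sqrt(4+100) = sqrt(104) = 10.1980
|z^4| = |z|^4 = (sqrt(104))^4 = 104^2 = 10816

|z^4| = 10816


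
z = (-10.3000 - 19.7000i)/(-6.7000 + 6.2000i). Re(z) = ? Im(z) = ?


Multiply by conjugate: (-10.3000 - 19.7000i)(-6.7000 - 6.2000i) / ((-6.7)^2 + 6.2^2)
Numerator real = -10.3*(-6.7) - (19.7)*6.2 = -53.13
Numerator imag = -19.7*(-6.7) - (-10.3)*6.2 = 195.85
Denominator = 83.33
Re(z) = -53.13/83.33 = -0.6376
Im(z) = 195.85/83.33 = 2.3503

Re(z) = -0.6376, Im(z) = 2.3503


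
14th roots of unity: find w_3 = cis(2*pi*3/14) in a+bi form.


Angle = 360*3/14 = 77.1429°
a = cos(77.1429°) = 0.2225
b = sin(77.1429°) = 0.9749

0.2225 + 0.9749i


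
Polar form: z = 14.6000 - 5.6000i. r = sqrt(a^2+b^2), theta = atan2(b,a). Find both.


r = sqrt(213.16+31.36) = sqrt(244.52) = 15.6371
theta = atan2(-5.6, 14.6) = -20.9849 degrees

r = 15.6371, theta = -20.9849 degrees


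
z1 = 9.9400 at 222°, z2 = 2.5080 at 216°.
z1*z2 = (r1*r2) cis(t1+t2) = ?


r = 9.9400 * 2.5080 = 24.9295
theta = 222° + 216° = 438° = 78° (mod 360)

24.9295 cis(78°)


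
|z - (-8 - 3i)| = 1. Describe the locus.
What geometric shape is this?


|z - z0| = r is a circle with center z0 and radius r.
Center = (-8, -3), radius = 1

Circle with center (-8, -3) and radius 1


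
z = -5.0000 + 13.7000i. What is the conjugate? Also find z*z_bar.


z_bar = -5.0000 - 13.7000i
z*z_bar = (-5)^2 + 13.7^2 = 25 + 187.69 = 212.69

z_bar = -5.0000 - 13.7000i, z*z_bar = 212.69


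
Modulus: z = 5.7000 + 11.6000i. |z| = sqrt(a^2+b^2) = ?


|z| = sqrt(5.7^2 + 11.6^2) = sqrt(32.49 + 134.56) = sqrt(167.05) = 12.9248

|z| = 12.9248


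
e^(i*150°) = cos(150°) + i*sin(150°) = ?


cos(150°) = -0.8660
sin(150°) = 0.5000

e^(i*150°) = -0.8660 + 0.5000i


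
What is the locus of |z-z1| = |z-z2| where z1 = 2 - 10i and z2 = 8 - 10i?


Equal distances means the locus is the perpendicular bisector of z1 and z2.
Midpoint = ((2+8)/2, (-10+(-10))/2) = (5.0000, -10.0000)

Perpendicular bisector through (5.0000, -10.0000)


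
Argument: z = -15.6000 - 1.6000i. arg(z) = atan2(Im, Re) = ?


Re = -15.6, Im = -1.6
arg = atan2(-1.6, -15.6) = -174.1440 degrees

arg(z) = -174.1440 degrees


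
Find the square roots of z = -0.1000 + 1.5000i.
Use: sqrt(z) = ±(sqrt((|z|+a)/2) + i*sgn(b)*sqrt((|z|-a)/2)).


|z| = sqrt(0.01+2.25) = 1.5033
sqrt((|z|+a)/2) = sqrt((1.5033+(-0.1))/2) = sqrt(0.7017) = 0.8377
sqrt((|z|-a)/2) = sqrt((1.5033-(-0.1))/2) = sqrt(0.8017) = 0.8954

±(0.8377 + 0.8954i) i.e. 0.8377 + 0.8954i and -0.8377 - 0.8954i


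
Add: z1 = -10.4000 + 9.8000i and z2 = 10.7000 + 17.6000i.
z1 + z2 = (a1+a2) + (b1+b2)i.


Real: -10.4 + 10.7 = 0.3
Imag: 9.8 + 17.6 = 27.4

0.3000 + 27.4000i


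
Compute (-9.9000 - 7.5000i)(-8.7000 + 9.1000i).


Real = -9.9*(-8.7) - (-7.5)*9.1 = 86.13 - (-68.25) = 154.38
Imag = -9.9*9.1 - (8.7)*(-7.5) = -90.09 + 65.25 = -24.84

154.3800 - 24.8400i


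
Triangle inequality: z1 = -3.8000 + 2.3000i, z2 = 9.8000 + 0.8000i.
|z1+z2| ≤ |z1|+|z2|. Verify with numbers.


|z1| = sqrt((-3.8)^2 + 2.3^2) = sqrt(19.73) = 4.4418
|z2| = sqrt(9.8^2 + 0.8^2) = sqrt(96.68) = 9.8326
z1+z2 = 6.0000 + 3.1000i
|z1+z2| = sqrt(45.61) = 6.7535
|z1|+|z2| = 4.4418 + 9.8326 = 14.2744

|z1+z2| = 6.7535 ≤ |z1|+|z2| = 14.2744 (verified)


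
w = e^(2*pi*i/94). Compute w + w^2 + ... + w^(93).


With w = e^(2*pi*i/94), all 94 of the 94th roots of unity w^0 = 1, w, ..., w^(93) sum to 0: 1 + w + ... + w^(93) = (1 - w^94)/(1 - w) = 0 since w^94 = 1, w ≠ 1.
Removing the root 1: w + w^2 + ... + w^(93) = 0 - 1 = -1

Sum = -1


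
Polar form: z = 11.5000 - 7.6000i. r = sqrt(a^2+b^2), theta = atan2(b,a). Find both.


r = sqrt(132.25+57.76) = sqrt(190.01) = 13.7844
theta = atan2(-7.6, 11.5) = -33.4595 degrees

r = 13.7844, theta = -33.4595 degrees


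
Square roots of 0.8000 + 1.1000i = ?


|z| = sqrt(0.64+1.21) = 1.3601
sqrt((|z|+a)/2) = sqrt((1.3601+0.8)/2) = sqrt(1.0801) = 1.0393
sqrt((|z|-a)/2) = sqrt((1.3601-0.8)/2) = sqrt(0.2801) = 0.5292

±(1.0393 + 0.5292i) i.e. 1.0393 + 0.5292i and -1.0393 - 0.5292i


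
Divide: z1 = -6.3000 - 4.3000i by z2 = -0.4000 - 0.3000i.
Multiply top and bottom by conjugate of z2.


Conjugate of z2 = -0.4000 + 0.3000i
Numerator: (-6.3000 - 4.3000i)(-0.4000 + 0.3000i) = 3.8100 - 0.1700i
Denominator: (-0.4)^2 + (-0.3)^2 = 0.25
Result = (3.8100 - 0.1700i)/0.25

15.2400 - 0.6800i


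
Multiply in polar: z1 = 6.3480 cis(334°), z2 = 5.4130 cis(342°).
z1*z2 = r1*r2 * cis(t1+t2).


r = 6.3480 * 5.4130 = 34.3617
theta = 334° + 342° = 676° = 316° (mod 360)

34.3617 cis(316°)


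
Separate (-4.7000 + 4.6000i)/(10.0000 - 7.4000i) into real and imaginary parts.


Multiply by conjugate: (-4.7000 + 4.6000i)(10.0000 + 7.4000i) / (10^2 + (-7.4)^2)
Numerator real = -4.7*10 + 4.6*(-7.4) = -81.04
Numerator imag = 4.6*10 - (-4.7)*(-7.4) = 11.22
Denominator = 154.76
Re(z) = -81.04/154.76 = -0.5236
Im(z) = 11.22/154.76 = 0.0725

Re(z) = -0.5236, Im(z) = 0.0725


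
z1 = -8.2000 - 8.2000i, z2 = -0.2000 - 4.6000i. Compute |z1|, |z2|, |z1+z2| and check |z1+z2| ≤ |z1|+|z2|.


|z1| = sqrt((-8.2)^2 + (-8.2)^2) = sqrt(134.48) = 11.5966
|z2| = sqrt((-0.2)^2 + (-4.6)^2) = sqrt(21.2) = 4.6043
z1+z2 = -8.4000 - 12.8000i
|z1+z2| = sqrt(234.4) = 15.3101
|z1|+|z2| = 11.5966 + 4.6043 = 16.2009

|z1+z2| = 15.3101 ≤ |z1|+|z2| = 16.2009 (verified)


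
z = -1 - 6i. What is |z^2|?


|z| = sqrt(1+36) = sqrt(37) = 6.0828
|z^2| = |z|^2 = (sqrt(37))^2 = 37

|z^2| = 37


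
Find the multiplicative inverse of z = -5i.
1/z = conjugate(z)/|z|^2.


|z|^2 = 0+25 = 25
1/z = (0 + 5i)/25

1/z = 0 + 0.2000i


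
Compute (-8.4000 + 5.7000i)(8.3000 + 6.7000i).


Real = -8.4*8.3 - 5.7*6.7 = -69.72 - 38.19 = -107.91
Imag = -8.4*6.7 + 8.3*5.7 = -56.28 + 47.31 = -8.97

-107.9100 - 8.9700i


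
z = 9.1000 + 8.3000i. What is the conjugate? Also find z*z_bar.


z_bar = 9.1000 - 8.3000i
z*z_bar = 9.1^2 + 8.3^2 = 82.81 + 68.89 = 151.7

z_bar = 9.1000 - 8.3000i, z*z_bar = 151.7


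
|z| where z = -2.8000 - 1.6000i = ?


|z| = sqrt((-2.8)^2 + (-1.6)^2) = sqrt(7.84 + 2.56) = sqrt(10.4) = 3.2249

|z| = 3.2249


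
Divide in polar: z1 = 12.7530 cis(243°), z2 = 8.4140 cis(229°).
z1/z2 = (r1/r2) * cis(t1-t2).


r = 12.7530 / 8.4140 = 1.5157
theta = 243° - 229° = 14° = 14° (mod 360)

1.5157 cis(14°)


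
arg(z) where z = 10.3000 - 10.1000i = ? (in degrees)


Re = 10.3, Im = -10.1
arg = atan2(-10.1, 10.3) = -44.4383 degrees

arg(z) = -44.4383 degrees


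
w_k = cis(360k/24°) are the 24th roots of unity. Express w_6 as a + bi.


Angle = 360*6/24 = 90°
a = cos(90°) = 0
b = sin(90°) = 1.0000

0 + 1.0000i


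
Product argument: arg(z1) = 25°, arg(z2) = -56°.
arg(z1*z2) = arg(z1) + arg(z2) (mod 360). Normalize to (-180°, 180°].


arg(z1*z2) = 25° - 56° = -31°
Normalized to (-180°, 180°]: -31°

-31°


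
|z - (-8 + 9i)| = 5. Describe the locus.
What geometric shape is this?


|z - z0| = r is a circle with center z0 and radius r.
Center = (-8, 9), radius = 5

Circle with center (-8, 9) and radius 5


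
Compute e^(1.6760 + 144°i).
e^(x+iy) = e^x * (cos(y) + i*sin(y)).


e^1.6760 = 5.3441
cos(144°) = -0.80902
sin(144°) = 0.58779
Real = 5.3441*(-0.80902) = -4.3235
Imag = 5.3441*0.58779 = 3.1412

-4.3235 + 3.1412i


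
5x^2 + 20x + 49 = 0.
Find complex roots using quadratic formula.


disc = 20^2 - 4*5*49 = 400 - 980 = -580
sqrt(|disc|) = sqrt(580) = 24.0832
Real part = -20/(2*5) = -2.0000
Imag part = 24.0832/(2*5) = 2.4083

-2.0000 ± 2.4083i


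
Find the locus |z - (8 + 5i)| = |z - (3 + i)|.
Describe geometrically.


Equal distances means the locus is the perpendicular bisector of z1 and z2.
Midpoint = ((8+3)/2, (5+1)/2) = (5.5000, 3.0000)

Perpendicular bisector through (5.5000, 3.0000)


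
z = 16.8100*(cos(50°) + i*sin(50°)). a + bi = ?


a = 16.8100*cos(50°) = 16.8100*0.64279 = 10.8053
b = 16.8100*sin(50°) = 16.8100*0.766044 = 12.8772

10.8053 + 12.8772i


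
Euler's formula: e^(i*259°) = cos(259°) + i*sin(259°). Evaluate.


cos(259°) = -0.1908
sin(259°) = -0.9816

e^(i*259°) = -0.1908 - 0.9816i


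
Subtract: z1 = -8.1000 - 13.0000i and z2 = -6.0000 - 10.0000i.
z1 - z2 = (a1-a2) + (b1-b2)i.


Real: -8.1 + 6 = -2.1
Imag: -13 + 10 = -3

-2.1000 - 3.0000i


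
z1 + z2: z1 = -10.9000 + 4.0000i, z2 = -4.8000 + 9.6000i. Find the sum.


Real: -10.9 - 4.8 = -15.7
Imag: 4 + 9.6 = 13.6

-15.7000 + 13.6000i


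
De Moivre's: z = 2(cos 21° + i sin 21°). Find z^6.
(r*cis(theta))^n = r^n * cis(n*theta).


r^6 = 2^6 = 64
n*theta = 6*21° = 126° = 126° (mod 360)
a = 64*cos(126°) = -37.6183
b = 64*sin(126°) = 51.7771

64 cis(126°) = -37.6183 + 51.7771i


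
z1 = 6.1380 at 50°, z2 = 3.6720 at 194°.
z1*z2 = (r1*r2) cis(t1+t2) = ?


r = 6.1380 * 3.6720 = 22.5387
theta = 50° + 194° = 244° = 244° (mod 360)

22.5387 cis(244°)


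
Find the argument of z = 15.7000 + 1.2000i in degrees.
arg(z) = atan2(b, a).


Re = 15.7, Im = 1.2
arg = atan2(1.2, 15.7) = 4.3708 degrees

arg(z) = 4.3708 degrees


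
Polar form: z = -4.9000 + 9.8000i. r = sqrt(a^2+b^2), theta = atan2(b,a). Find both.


r = sqrt(24.01+96.04) = sqrt(120.05) = 10.9567
theta = atan2(9.8, -4.9) = 116.5651 degrees

r = 10.9567, theta = 116.5651 degrees


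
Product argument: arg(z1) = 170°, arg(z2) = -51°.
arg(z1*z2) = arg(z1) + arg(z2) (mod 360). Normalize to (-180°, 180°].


arg(z1*z2) = 170° - 51° = 119°
Normalized to (-180°, 180°]: 119°

119°


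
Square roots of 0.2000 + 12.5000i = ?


|z| = sqrt(0.04+156.25) = 12.5016
sqrt((|z|+a)/2) = sqrt((12.5016+0.2)/2) = sqrt(6.3508) = 2.5201
sqrt((|z|-a)/2) = sqrt((12.5016-0.2)/2) = sqrt(6.1508) = 2.4801

±(2.5201 + 2.4801i) i.e. 2.5201 + 2.4801i and -2.5201 - 2.4801i


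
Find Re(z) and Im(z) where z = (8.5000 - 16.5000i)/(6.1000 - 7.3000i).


Multiply by conjugate: (8.5000 - 16.5000i)(6.1000 + 7.3000i) / (6.1^2 + (-7.3)^2)
Numerator real = 8.5*6.1 - (16.5)*(-7.3) = 172.3
Numerator imag = -16.5*6.1 - 8.5*(-7.3) = -38.6
Denominator = 90.5
Re(z) = 172.3/90.5 = 1.9039
Im(z) = -38.6/90.5 = -0.4265

Re(z) = 1.9039, Im(z) = -0.4265


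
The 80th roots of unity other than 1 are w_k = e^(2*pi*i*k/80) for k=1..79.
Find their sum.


With w = e^(2*pi*i/80), all 80 of the 80th roots of unity w^0 = 1, w, ..., w^(79) sum to 0: 1 + w + ... + w^(79) = (1 - w^80)/(1 - w) = 0 since w^80 = 1, w ≠ 1.
Removing the root 1: w + w^2 + ... + w^(79) = 0 - 1 = -1

Sum = -1


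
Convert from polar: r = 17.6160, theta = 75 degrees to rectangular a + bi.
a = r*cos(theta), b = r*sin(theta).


a = 17.6160*cos(75°) = 17.6160*0.25882 = 4.5594
b = 17.6160*sin(75°) = 17.6160*0.9659258 = 17.0157

4.5594 + 17.0157i


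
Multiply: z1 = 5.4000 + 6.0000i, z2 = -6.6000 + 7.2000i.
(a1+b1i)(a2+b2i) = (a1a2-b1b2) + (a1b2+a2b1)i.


Real = 5.4*(-6.6) - 6*7.2 = -35.64 - 43.2 = -78.84
Imag = 5.4*7.2 - (6.6)*6 = 38.88 - (39.6) = -0.72

-78.8400 - 0.7200i


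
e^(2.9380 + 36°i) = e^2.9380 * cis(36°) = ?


e^2.9380 = 18.87805
cos(36°) = 0.80902
sin(36°) = 0.587785
Real = 18.87805*0.80902 = 15.2727
Imag = 18.87805*0.587785 = 11.0962

15.2727 + 11.0962i


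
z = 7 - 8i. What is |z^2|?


|z| = sqrt(49+64) = sqrt(113) = 10.6301
|z^2| = |z|^2 = (sqrt(113))^2 = 113

|z^2| = 113


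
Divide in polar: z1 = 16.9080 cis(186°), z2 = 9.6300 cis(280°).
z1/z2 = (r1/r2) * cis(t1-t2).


r = 16.9080 / 9.6300 = 1.7558
theta = 186° - 280° = -94° = 266° (mod 360)

1.7558 cis(266°)


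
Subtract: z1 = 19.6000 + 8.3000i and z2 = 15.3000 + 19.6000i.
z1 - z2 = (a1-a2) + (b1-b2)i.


Real: 19.6 - 15.3 = 4.3
Imag: 8.3 - 19.6 = -11.3

4.3000 - 11.3000i


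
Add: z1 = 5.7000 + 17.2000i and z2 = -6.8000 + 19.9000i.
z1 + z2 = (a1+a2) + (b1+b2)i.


Real: 5.7 - 6.8 = -1.1
Imag: 17.2 + 19.9 = 37.1

-1.1000 + 37.1000i


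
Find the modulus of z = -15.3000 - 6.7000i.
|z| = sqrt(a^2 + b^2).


|z| = sqrt((-15.3)^2 + (-6.7)^2) = sqrt(234.09 + 44.89) = sqrt(278.98) = 16.7027

|z| = 16.7027


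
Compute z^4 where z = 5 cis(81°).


r^4 = 5^4 = 625
n*theta = 4*81° = 324° = 324° (mod 360)
a = 625*cos(324°) = 505.6356
b = 625*sin(324°) = -367.3658

625 cis(324°) = 505.6356 - 367.3658i


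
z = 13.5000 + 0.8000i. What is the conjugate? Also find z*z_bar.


z_bar = 13.5000 - 0.8000i
z*z_bar = 13.5^2 + 0.8^2 = 182.25 + 0.64 = 182.89

z_bar = 13.5000 - 0.8000i, z*z_bar = 182.89


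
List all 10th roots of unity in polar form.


The 10th roots of unity are cis(360k/10°) for k=0..9
Angle step = 360/10 = 36°
Primitive root: cis(36°)
Primitive root = 0.8090 + 0.5878i

10 roots at angles: 0°, 36°, 72°, 108°, 144°, 180°, 216°, 252°, 288°, 324°


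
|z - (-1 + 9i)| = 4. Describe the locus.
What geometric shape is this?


|z - z0| = r is a circle with center z0 and radius r.
Center = (-1, 9), radius = 4

Circle with center (-1, 9) and radius 4


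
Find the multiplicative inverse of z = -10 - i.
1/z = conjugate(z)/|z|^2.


|z|^2 = 100+1 = 101
1/z = (-10 + 1i)/101

1/z = -0.0990 + 0.0099i


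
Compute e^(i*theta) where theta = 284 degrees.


cos(284°) = 0.2419
sin(284°) = -0.9703

e^(i*284°) = 0.2419 - 0.9703i
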